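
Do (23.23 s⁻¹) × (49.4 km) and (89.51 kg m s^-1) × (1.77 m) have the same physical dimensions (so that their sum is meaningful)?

Reduce each to base SI dimensions:
  (23.23 s⁻¹) × (49.4 km):  [s⁻¹] · [m] = m·s⁻¹
  (89.51 kg m s^-1) × (1.77 m):  [kg·m·s⁻¹] · [m] = kg·m²·s⁻¹
m·s⁻¹ ≠ kg·m²·s⁻¹, so they cannot be added.

No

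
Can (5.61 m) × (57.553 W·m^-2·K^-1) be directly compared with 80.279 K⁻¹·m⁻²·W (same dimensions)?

Dimensions:
  (5.61 m) × (57.553 W·m^-2·K^-1):  [m] · [kg·s⁻³·K⁻¹] = kg·m·s⁻³·K⁻¹
  80.279 K⁻¹·m⁻²·W:  W·m⁻²·K⁻¹ = J·s⁻¹·m⁻²·K⁻¹ = kg·s⁻³·K⁻¹
kg·m·s⁻³·K⁻¹ ≠ kg·s⁻³·K⁻¹, so they cannot be added.

No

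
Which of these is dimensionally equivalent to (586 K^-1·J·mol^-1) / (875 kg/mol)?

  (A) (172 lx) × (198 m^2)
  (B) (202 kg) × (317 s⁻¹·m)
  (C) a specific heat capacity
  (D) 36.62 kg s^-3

(C)

Reference: [kg·m²·s⁻²·K⁻¹·mol⁻¹] / [kg·mol⁻¹] = m²·s⁻²·K⁻¹.
Each option:
  (A) [m⁻²·cd] · [m²] = cd
  (B) [kg] · [m·s⁻¹] = kg·m·s⁻¹
  (C) [specific heat capacity] = m²·s⁻²·K⁻¹  ← same
  (D) kg·s⁻³
Only (C) matches m²·s⁻²·K⁻¹.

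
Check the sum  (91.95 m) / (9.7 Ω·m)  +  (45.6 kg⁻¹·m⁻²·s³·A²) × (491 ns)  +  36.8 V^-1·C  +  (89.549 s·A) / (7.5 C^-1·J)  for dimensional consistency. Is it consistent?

Expand each in SI base units:
  (91.95 m) / (9.7 Ω·m):  [m] / [kg·m³·s⁻³·A⁻²] = kg⁻¹·m⁻²·s³·A²
  (45.6 kg⁻¹·m⁻²·s³·A²) × (491 ns):  [kg⁻¹·m⁻²·s³·A²] · [s] = kg⁻¹·m⁻²·s⁴·A²
  36.8 V^-1·C:  C·V⁻¹ = s·A·(J·C⁻¹)⁻¹ = kg⁻¹·m⁻²·s⁴·A²
  (89.549 s·A) / (7.5 C^-1·J):  [s·A] / [kg·m²·s⁻³·A⁻¹] = kg⁻¹·m⁻²·s⁴·A²
The terms do not share a single dimension (kg⁻¹·m⁻²·s³·A² vs kg⁻¹·m⁻²·s⁴·A²).

No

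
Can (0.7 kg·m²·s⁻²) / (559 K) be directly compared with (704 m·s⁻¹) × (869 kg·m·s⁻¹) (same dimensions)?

No

Expand each in SI base units:
  (0.7 kg·m²·s⁻²) / (559 K):  [kg·m²·s⁻²] / [K] = kg·m²·s⁻²·K⁻¹
  (704 m·s⁻¹) × (869 kg·m·s⁻¹):  [m·s⁻¹] · [kg·m·s⁻¹] = kg·m²·s⁻²
kg·m²·s⁻²·K⁻¹ ≠ kg·m²·s⁻², so they cannot be added.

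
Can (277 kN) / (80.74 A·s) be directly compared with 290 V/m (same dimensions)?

In SI base units:
  (277 kN) / (80.74 A·s):  [kg·m·s⁻²] / [s·A] = kg·m·s⁻³·A⁻¹
  290 V/m:  V·m⁻¹ = J·C⁻¹·m⁻¹ = kg·m·s⁻³·A⁻¹
Both are kg·m·s⁻³·A⁻¹, so they have the same dimensions and can be added.

Yes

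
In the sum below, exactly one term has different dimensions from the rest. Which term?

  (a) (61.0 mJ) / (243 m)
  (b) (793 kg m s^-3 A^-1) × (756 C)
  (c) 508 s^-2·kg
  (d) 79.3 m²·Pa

(c)

Expand each in SI base units:
  (a) [kg·m²·s⁻²] / [m] = kg·m·s⁻²
  (b) [kg·m·s⁻³·A⁻¹] · [s·A] = kg·m·s⁻²
  (c) kg·s⁻²
  (d) Pa·m² = N·m⁻²·m² = kg·m·s⁻²
All reduce to kg·m·s⁻² except (c), which is kg·s⁻².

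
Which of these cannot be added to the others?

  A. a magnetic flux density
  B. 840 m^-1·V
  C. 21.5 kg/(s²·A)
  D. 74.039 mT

In SI base units:
  A. [magnetic flux density] = kg·s⁻²·A⁻¹
  B. V·m⁻¹ = J·C⁻¹·m⁻¹ = kg·m·s⁻³·A⁻¹
  C. kg·s⁻²·A⁻¹
  D. T = Wb·m⁻² = kg·s⁻²·A⁻¹
All reduce to kg·s⁻²·A⁻¹ except B., which is kg·m·s⁻³·A⁻¹.

B.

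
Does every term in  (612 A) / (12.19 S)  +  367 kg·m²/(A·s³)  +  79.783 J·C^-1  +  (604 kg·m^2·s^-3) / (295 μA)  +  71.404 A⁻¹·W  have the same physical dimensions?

Yes

Reduce each to base SI dimensions:
  (612 A) / (12.19 S):  [A] / [kg⁻¹·m⁻²·s³·A²] = kg·m²·s⁻³·A⁻¹
  367 kg·m²/(A·s³):  kg·m²·s⁻³·A⁻¹
  79.783 J·C^-1:  J·C⁻¹ = N·m·(s·A)⁻¹ = kg·m²·s⁻³·A⁻¹
  (604 kg·m^2·s^-3) / (295 μA):  [kg·m²·s⁻³] / [A] = kg·m²·s⁻³·A⁻¹
  71.404 A⁻¹·W:  W·A⁻¹ = J·s⁻¹·A⁻¹ = kg·m²·s⁻³·A⁻¹
Every term reduces to kg·m²·s⁻³·A⁻¹.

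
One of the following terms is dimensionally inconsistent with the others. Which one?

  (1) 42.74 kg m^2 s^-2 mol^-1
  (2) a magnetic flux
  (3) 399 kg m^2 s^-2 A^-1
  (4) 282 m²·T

(1)

Dimensions:
  (1) kg·m²·s⁻²·mol⁻¹
  (2) [magnetic flux] = kg·m²·s⁻²·A⁻¹
  (3) kg·m²·s⁻²·A⁻¹
  (4) T·m² = Wb·m⁻²·m² = kg·m²·s⁻²·A⁻¹
All reduce to kg·m²·s⁻²·A⁻¹ except (1), which is kg·m²·s⁻²·mol⁻¹.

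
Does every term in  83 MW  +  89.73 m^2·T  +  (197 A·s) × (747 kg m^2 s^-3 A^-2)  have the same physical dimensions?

No

Expand each in SI base units:
  83 MW:  W = J·s⁻¹ = kg·m²·s⁻³
  89.73 m^2·T:  T·m² = Wb·m⁻²·m² = kg·m²·s⁻²·A⁻¹
  (197 A·s) × (747 kg m^2 s^-3 A^-2):  [s·A] · [kg·m²·s⁻³·A⁻²] = kg·m²·s⁻²·A⁻¹
The terms do not share a single dimension (kg·m²·s⁻²·A⁻¹ vs kg·m²·s⁻³).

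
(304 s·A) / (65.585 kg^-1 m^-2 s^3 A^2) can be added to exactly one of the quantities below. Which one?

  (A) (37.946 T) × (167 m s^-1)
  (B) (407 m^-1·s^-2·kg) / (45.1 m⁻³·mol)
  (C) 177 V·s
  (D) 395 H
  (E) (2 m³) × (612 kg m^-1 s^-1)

Reference: [s·A] / [kg⁻¹·m⁻²·s³·A²] = kg·m²·s⁻²·A⁻¹.
Each option:
  (A) [kg·s⁻²·A⁻¹] · [m·s⁻¹] = kg·m·s⁻³·A⁻¹
  (B) [kg·m⁻¹·s⁻²] / [m⁻³·mol] = kg·m²·s⁻²·mol⁻¹
  (C) V·s = J·C⁻¹·s = kg·m²·s⁻²·A⁻¹  ← same
  (D) H = V·s·A⁻¹ = kg·m²·s⁻²·A⁻²
  (E) [m³] · [kg·m⁻¹·s⁻¹] = kg·m²·s⁻¹
Only (C) matches kg·m²·s⁻²·A⁻¹.

(C)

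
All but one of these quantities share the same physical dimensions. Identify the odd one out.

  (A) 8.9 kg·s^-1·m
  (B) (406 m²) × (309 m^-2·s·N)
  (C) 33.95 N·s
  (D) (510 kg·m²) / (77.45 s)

In SI base units:
  (A) kg·m·s⁻¹
  (B) [m²] · [kg·m⁻¹·s⁻¹] = kg·m·s⁻¹
  (C) N·s = kg·m·s⁻²·s = kg·m·s⁻¹
  (D) [kg·m²] / [s] = kg·m²·s⁻¹
All reduce to kg·m·s⁻¹ except (D), which is kg·m²·s⁻¹.

(D)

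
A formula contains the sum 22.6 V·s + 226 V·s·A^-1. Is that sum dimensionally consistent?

Dimensions:
  22.6 V·s:  V·s = J·C⁻¹·s = kg·m²·s⁻²·A⁻¹
  226 V·s·A^-1:  V·s·A⁻¹ = J·C⁻¹·s·A⁻¹ = kg·m²·s⁻²·A⁻²
kg·m²·s⁻²·A⁻¹ ≠ kg·m²·s⁻²·A⁻², so they cannot be added.

No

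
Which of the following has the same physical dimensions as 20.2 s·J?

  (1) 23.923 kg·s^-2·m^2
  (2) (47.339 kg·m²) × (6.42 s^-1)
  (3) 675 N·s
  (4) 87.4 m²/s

Reference: J·s = N·m·s = kg·m²·s⁻¹.
Each option:
  (1) kg·m²·s⁻²
  (2) [kg·m²] · [s⁻¹] = kg·m²·s⁻¹  ← same
  (3) N·s = kg·m·s⁻²·s = kg·m·s⁻¹
  (4) m²·s⁻¹
Only (2) matches kg·m²·s⁻¹.

(2)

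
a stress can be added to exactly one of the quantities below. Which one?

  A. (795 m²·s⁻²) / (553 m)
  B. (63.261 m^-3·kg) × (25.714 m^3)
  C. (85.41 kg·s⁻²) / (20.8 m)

C.

Reference: [stress] = kg·m⁻¹·s⁻².
Each option:
  A. [m²·s⁻²] / [m] = m·s⁻²
  B. [kg·m⁻³] · [m³] = kg
  C. [kg·s⁻²] / [m] = kg·m⁻¹·s⁻²  ← same
Only C. matches kg·m⁻¹·s⁻².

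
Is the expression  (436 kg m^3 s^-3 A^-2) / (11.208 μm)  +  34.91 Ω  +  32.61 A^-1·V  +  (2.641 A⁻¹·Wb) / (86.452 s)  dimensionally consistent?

Expand each in SI base units:
  (436 kg m^3 s^-3 A^-2) / (11.208 μm):  [kg·m³·s⁻³·A⁻²] / [m] = kg·m²·s⁻³·A⁻²
  34.91 Ω:  Ω = V·A⁻¹ = kg·m²·s⁻³·A⁻²
  32.61 A^-1·V:  V·A⁻¹ = J·C⁻¹·A⁻¹ = kg·m²·s⁻³·A⁻²
  (2.641 A⁻¹·Wb) / (86.452 s):  [kg·m²·s⁻²·A⁻²] / [s] = kg·m²·s⁻³·A⁻²
Every term reduces to kg·m²·s⁻³·A⁻².

Yes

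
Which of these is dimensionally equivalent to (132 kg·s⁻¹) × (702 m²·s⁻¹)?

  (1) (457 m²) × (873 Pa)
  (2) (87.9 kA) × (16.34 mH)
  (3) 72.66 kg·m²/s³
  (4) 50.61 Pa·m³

Reference: [kg·s⁻¹] · [m²·s⁻¹] = kg·m²·s⁻².
Each option:
  (1) [m²] · [kg·m⁻¹·s⁻²] = kg·m·s⁻²
  (2) [A] · [kg·m²·s⁻²·A⁻²] = kg·m²·s⁻²·A⁻¹
  (3) kg·m²·s⁻³
  (4) Pa·m³ = N·m⁻²·m³ = kg·m²·s⁻²  ← same
Only (4) matches kg·m²·s⁻².

(4)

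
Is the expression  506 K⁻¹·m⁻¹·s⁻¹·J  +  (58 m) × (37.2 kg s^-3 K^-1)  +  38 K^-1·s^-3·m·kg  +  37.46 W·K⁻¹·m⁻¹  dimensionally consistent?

Yes

Work out the base dimensions of each:
  506 K⁻¹·m⁻¹·s⁻¹·J:  J·s⁻¹·m⁻¹·K⁻¹ = N·m·s⁻¹·m⁻¹·K⁻¹ = kg·m·s⁻³·K⁻¹
  (58 m) × (37.2 kg s^-3 K^-1):  [m] · [kg·s⁻³·K⁻¹] = kg·m·s⁻³·K⁻¹
  38 K^-1·s^-3·m·kg:  kg·m·s⁻³·K⁻¹
  37.46 W·K⁻¹·m⁻¹:  W·m⁻¹·K⁻¹ = J·s⁻¹·m⁻¹·K⁻¹ = kg·m·s⁻³·K⁻¹
Every term reduces to kg·m·s⁻³·K⁻¹.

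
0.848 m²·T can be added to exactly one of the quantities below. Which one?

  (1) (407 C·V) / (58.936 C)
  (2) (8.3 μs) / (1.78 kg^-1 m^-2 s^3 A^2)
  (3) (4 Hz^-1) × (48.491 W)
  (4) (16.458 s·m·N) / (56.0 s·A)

Reference: T·m² = Wb·m⁻²·m² = kg·m²·s⁻²·A⁻¹.
Each option:
  (1) [kg·m²·s⁻²] / [s·A] = kg·m²·s⁻³·A⁻¹
  (2) [s] / [kg⁻¹·m⁻²·s³·A²] = kg·m²·s⁻²·A⁻²
  (3) [s] · [kg·m²·s⁻³] = kg·m²·s⁻²
  (4) [kg·m²·s⁻¹] / [s·A] = kg·m²·s⁻²·A⁻¹  ← same
Only (4) matches kg·m²·s⁻²·A⁻¹.

(4)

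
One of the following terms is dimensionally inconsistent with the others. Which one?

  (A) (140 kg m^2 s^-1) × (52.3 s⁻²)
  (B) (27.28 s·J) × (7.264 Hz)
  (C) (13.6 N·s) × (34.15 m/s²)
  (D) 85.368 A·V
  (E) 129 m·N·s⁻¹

Reduce each to base SI dimensions:
  (A) [kg·m²·s⁻¹] · [s⁻²] = kg·m²·s⁻³
  (B) [kg·m²·s⁻¹] · [s⁻¹] = kg·m²·s⁻²
  (C) [kg·m·s⁻¹] · [m·s⁻²] = kg·m²·s⁻³
  (D) V·A = J·C⁻¹·A = kg·m²·s⁻³
  (E) N·m·s⁻¹ = kg·m·s⁻²·m·s⁻¹ = kg·m²·s⁻³
All reduce to kg·m²·s⁻³ except (B), which is kg·m²·s⁻².

(B)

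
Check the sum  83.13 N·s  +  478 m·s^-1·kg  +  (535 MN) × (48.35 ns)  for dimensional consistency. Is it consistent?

Dimensions:
  83.13 N·s:  N·s = kg·m·s⁻²·s = kg·m·s⁻¹
  478 m·s^-1·kg:  kg·m·s⁻¹
  (535 MN) × (48.35 ns):  [kg·m·s⁻²] · [s] = kg·m·s⁻¹
Every term reduces to kg·m·s⁻¹.

Yes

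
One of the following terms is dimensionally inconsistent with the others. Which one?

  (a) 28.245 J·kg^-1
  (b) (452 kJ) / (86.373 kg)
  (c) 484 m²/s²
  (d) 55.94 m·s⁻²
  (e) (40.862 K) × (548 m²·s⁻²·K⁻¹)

Dimensions:
  (a) J·kg⁻¹ = N·m·kg⁻¹ = m²·s⁻²
  (b) [kg·m²·s⁻²] / [kg] = m²·s⁻²
  (c) m²·s⁻²
  (d) m·s⁻²
  (e) [K] · [m²·s⁻²·K⁻¹] = m²·s⁻²
All reduce to m²·s⁻² except (d), which is m·s⁻².

(d)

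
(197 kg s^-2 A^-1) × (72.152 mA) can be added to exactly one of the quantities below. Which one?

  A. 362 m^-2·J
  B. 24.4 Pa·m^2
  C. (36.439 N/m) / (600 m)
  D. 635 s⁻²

A.

Reference: [kg·s⁻²·A⁻¹] · [A] = kg·s⁻².
Each option:
  A. J·m⁻² = N·m·m⁻² = kg·s⁻²  ← same
  B. Pa·m² = N·m⁻²·m² = kg·m·s⁻²
  C. [kg·s⁻²] / [m] = kg·m⁻¹·s⁻²
  D. s⁻²
Only A. matches kg·s⁻².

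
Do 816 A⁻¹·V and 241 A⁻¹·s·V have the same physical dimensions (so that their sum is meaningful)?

Dimensions:
  816 A⁻¹·V:  V·A⁻¹ = J·C⁻¹·A⁻¹ = kg·m²·s⁻³·A⁻²
  241 A⁻¹·s·V:  V·s·A⁻¹ = J·C⁻¹·s·A⁻¹ = kg·m²·s⁻²·A⁻²
kg·m²·s⁻³·A⁻² ≠ kg·m²·s⁻²·A⁻², so they cannot be added.

No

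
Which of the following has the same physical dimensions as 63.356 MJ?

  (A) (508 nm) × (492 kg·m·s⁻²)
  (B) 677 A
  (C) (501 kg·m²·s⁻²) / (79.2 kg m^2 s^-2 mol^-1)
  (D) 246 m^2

Reference: J = N·m = kg·m²·s⁻².
Each option:
  (A) [m] · [kg·m·s⁻²] = kg·m²·s⁻²  ← same
  (B) A
  (C) [kg·m²·s⁻²] / [kg·m²·s⁻²·mol⁻¹] = mol
  (D) m²
Only (A) matches kg·m²·s⁻².

(A)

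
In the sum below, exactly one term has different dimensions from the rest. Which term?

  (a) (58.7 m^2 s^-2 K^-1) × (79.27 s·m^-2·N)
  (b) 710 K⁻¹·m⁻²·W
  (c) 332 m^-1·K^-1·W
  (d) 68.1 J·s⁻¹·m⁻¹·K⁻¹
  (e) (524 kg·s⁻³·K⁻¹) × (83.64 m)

(b)

Dimensions:
  (a) [m²·s⁻²·K⁻¹] · [kg·m⁻¹·s⁻¹] = kg·m·s⁻³·K⁻¹
  (b) W·m⁻²·K⁻¹ = J·s⁻¹·m⁻²·K⁻¹ = kg·s⁻³·K⁻¹
  (c) W·m⁻¹·K⁻¹ = J·s⁻¹·m⁻¹·K⁻¹ = kg·m·s⁻³·K⁻¹
  (d) J·s⁻¹·m⁻¹·K⁻¹ = N·m·s⁻¹·m⁻¹·K⁻¹ = kg·m·s⁻³·K⁻¹
  (e) [kg·s⁻³·K⁻¹] · [m] = kg·m·s⁻³·K⁻¹
All reduce to kg·m·s⁻³·K⁻¹ except (b), which is kg·s⁻³·K⁻¹.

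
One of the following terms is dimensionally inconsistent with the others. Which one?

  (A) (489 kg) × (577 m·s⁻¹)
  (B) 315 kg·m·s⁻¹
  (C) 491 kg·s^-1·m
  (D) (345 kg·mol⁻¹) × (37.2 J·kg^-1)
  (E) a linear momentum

Dimensions:
  (A) [kg] · [m·s⁻¹] = kg·m·s⁻¹
  (B) kg·m·s⁻¹
  (C) kg·m·s⁻¹
  (D) [kg·mol⁻¹] · [m²·s⁻²] = kg·m²·s⁻²·mol⁻¹
  (E) [linear momentum] = kg·m·s⁻¹
All reduce to kg·m·s⁻¹ except (D), which is kg·m²·s⁻²·mol⁻¹.

(D)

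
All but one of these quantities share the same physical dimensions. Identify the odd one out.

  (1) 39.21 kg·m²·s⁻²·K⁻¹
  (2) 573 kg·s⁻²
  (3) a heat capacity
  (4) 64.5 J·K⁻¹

(2)

In SI base units:
  (1) kg·m²·s⁻²·K⁻¹
  (2) kg·s⁻²
  (3) [heat capacity] = kg·m²·s⁻²·K⁻¹
  (4) J·K⁻¹ = N·m·K⁻¹ = kg·m²·s⁻²·K⁻¹
All reduce to kg·m²·s⁻²·K⁻¹ except (2), which is kg·s⁻².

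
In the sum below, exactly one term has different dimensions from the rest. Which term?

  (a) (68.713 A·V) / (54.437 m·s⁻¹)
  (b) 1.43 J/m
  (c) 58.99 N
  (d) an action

Work out the base dimensions of each:
  (a) [kg·m²·s⁻³] / [m·s⁻¹] = kg·m·s⁻²
  (b) J·m⁻¹ = N·m·m⁻¹ = kg·m·s⁻²
  (c) N = kg·m·s⁻²
  (d) [action] = kg·m²·s⁻¹
All reduce to kg·m·s⁻² except (d), which is kg·m²·s⁻¹.

(d)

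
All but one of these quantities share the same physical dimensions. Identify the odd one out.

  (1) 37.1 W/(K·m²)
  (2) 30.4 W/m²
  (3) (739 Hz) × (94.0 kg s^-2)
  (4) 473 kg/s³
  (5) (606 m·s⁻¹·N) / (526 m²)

(1)

Expand each in SI base units:
  (1) W·m⁻²·K⁻¹ = J·s⁻¹·m⁻²·K⁻¹ = kg·s⁻³·K⁻¹
  (2) W·m⁻² = J·s⁻¹·m⁻² = kg·s⁻³
  (3) [s⁻¹] · [kg·s⁻²] = kg·s⁻³
  (4) kg·s⁻³
  (5) [kg·m²·s⁻³] / [m²] = kg·s⁻³
All reduce to kg·s⁻³ except (1), which is kg·s⁻³·K⁻¹.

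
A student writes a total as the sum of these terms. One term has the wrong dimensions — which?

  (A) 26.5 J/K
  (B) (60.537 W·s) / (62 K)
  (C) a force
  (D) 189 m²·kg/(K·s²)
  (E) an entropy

Work out the base dimensions of each:
  (A) J·K⁻¹ = N·m·K⁻¹ = kg·m²·s⁻²·K⁻¹
  (B) [kg·m²·s⁻²] / [K] = kg·m²·s⁻²·K⁻¹
  (C) [force] = kg·m·s⁻²
  (D) kg·m²·s⁻²·K⁻¹
  (E) [entropy] = kg·m²·s⁻²·K⁻¹
All reduce to kg·m²·s⁻²·K⁻¹ except (C), which is kg·m·s⁻².

(C)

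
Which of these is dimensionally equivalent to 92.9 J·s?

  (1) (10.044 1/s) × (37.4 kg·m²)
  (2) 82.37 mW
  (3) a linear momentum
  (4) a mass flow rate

Reference: J·s = N·m·s = kg·m²·s⁻¹.
Each option:
  (1) [s⁻¹] · [kg·m²] = kg·m²·s⁻¹  ← same
  (2) W = J·s⁻¹ = kg·m²·s⁻³
  (3) [linear momentum] = kg·m·s⁻¹
  (4) [mass flow rate] = kg·s⁻¹
Only (1) matches kg·m²·s⁻¹.

(1)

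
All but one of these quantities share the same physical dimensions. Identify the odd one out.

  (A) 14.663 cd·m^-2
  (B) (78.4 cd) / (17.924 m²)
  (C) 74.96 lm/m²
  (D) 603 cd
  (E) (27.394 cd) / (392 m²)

Reduce each to base SI dimensions:
  (A) cd·m⁻² = m⁻²·cd
  (B) [cd] / [m²] = m⁻²·cd
  (C) lm·m⁻² = cd·m⁻² = m⁻²·cd
  (D) cd
  (E) [cd] / [m²] = m⁻²·cd
All reduce to m⁻²·cd except (D), which is cd.

(D)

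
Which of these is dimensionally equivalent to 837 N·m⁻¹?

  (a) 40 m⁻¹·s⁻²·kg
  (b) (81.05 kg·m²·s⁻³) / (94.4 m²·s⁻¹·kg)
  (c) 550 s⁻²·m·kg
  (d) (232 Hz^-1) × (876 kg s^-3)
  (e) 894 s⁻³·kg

(d)

Reference: N·m⁻¹ = kg·m·s⁻²·m⁻¹ = kg·s⁻².
Each option:
  (a) kg·m⁻¹·s⁻²
  (b) [kg·m²·s⁻³] / [kg·m²·s⁻¹] = s⁻²
  (c) kg·m·s⁻²
  (d) [s] · [kg·s⁻³] = kg·s⁻²  ← same
  (e) kg·s⁻³
Only (d) matches kg·s⁻².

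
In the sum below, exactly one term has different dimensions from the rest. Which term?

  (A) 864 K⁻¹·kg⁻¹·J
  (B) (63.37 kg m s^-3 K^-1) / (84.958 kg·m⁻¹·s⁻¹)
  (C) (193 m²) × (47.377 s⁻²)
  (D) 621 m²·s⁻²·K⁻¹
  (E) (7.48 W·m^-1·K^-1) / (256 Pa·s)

Reduce each to base SI dimensions:
  (A) J·kg⁻¹·K⁻¹ = N·m·kg⁻¹·K⁻¹ = m²·s⁻²·K⁻¹
  (B) [kg·m·s⁻³·K⁻¹] / [kg·m⁻¹·s⁻¹] = m²·s⁻²·K⁻¹
  (C) [m²] · [s⁻²] = m²·s⁻²
  (D) m²·s⁻²·K⁻¹
  (E) [kg·m·s⁻³·K⁻¹] / [kg·m⁻¹·s⁻¹] = m²·s⁻²·K⁻¹
All reduce to m²·s⁻²·K⁻¹ except (C), which is m²·s⁻².

(C)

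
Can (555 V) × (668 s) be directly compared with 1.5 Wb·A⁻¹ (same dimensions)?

No

In SI base units:
  (555 V) × (668 s):  [kg·m²·s⁻³·A⁻¹] · [s] = kg·m²·s⁻²·A⁻¹
  1.5 Wb·A⁻¹:  Wb·A⁻¹ = V·s·A⁻¹ = kg·m²·s⁻²·A⁻²
kg·m²·s⁻²·A⁻¹ ≠ kg·m²·s⁻²·A⁻², so they cannot be added.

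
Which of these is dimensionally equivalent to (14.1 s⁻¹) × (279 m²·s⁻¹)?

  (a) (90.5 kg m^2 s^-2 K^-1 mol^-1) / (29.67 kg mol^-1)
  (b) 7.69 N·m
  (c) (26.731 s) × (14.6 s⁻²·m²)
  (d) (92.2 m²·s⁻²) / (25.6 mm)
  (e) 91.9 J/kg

Reference: [s⁻¹] · [m²·s⁻¹] = m²·s⁻².
Each option:
  (a) [kg·m²·s⁻²·K⁻¹·mol⁻¹] / [kg·mol⁻¹] = m²·s⁻²·K⁻¹
  (b) N·m = kg·m·s⁻²·m = kg·m²·s⁻²
  (c) [s] · [m²·s⁻²] = m²·s⁻¹
  (d) [m²·s⁻²] / [m] = m·s⁻²
  (e) J·kg⁻¹ = N·m·kg⁻¹ = m²·s⁻²  ← same
Only (e) matches m²·s⁻².

(e)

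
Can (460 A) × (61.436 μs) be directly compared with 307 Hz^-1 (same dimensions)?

No

Work out the base dimensions of each:
  (460 A) × (61.436 μs):  [A] · [s] = s·A
  307 Hz^-1:  Hz⁻¹ = (s⁻¹)⁻¹ = s
s·A ≠ s, so they cannot be added.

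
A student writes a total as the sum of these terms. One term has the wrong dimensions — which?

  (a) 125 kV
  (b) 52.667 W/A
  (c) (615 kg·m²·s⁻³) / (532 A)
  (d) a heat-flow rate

(d)

Dimensions:
  (a) V = J·C⁻¹ = kg·m²·s⁻³·A⁻¹
  (b) W·A⁻¹ = J·s⁻¹·A⁻¹ = kg·m²·s⁻³·A⁻¹
  (c) [kg·m²·s⁻³] / [A] = kg·m²·s⁻³·A⁻¹
  (d) [heat-flow rate] = kg·m²·s⁻³
All reduce to kg·m²·s⁻³·A⁻¹ except (d), which is kg·m²·s⁻³.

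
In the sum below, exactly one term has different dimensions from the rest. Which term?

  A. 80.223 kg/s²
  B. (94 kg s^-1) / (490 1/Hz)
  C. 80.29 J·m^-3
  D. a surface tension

Reduce each to base SI dimensions:
  A. kg·s⁻²
  B. [kg·s⁻¹] / [s] = kg·s⁻²
  C. J·m⁻³ = N·m·m⁻³ = kg·m⁻¹·s⁻²
  D. [surface tension] = kg·s⁻²
All reduce to kg·s⁻² except C., which is kg·m⁻¹·s⁻².

C.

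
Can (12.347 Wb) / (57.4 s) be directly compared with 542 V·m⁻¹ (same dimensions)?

No

In SI base units:
  (12.347 Wb) / (57.4 s):  [kg·m²·s⁻²·A⁻¹] / [s] = kg·m²·s⁻³·A⁻¹
  542 V·m⁻¹:  V·m⁻¹ = J·C⁻¹·m⁻¹ = kg·m·s⁻³·A⁻¹
kg·m²·s⁻³·A⁻¹ ≠ kg·m·s⁻³·A⁻¹, so they cannot be added.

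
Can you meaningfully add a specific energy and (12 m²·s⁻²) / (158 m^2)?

Expand each in SI base units:
  a specific energy:  [specific energy] = m²·s⁻²
  (12 m²·s⁻²) / (158 m^2):  [m²·s⁻²] / [m²] = s⁻²
m²·s⁻² ≠ s⁻², so they cannot be added.

No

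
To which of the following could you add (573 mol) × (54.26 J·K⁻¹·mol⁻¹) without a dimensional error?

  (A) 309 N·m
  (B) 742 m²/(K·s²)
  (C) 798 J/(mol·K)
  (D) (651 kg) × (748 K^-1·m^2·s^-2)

Reference: [mol] · [kg·m²·s⁻²·K⁻¹·mol⁻¹] = kg·m²·s⁻²·K⁻¹.
Each option:
  (A) N·m = kg·m·s⁻²·m = kg·m²·s⁻²
  (B) m²·s⁻²·K⁻¹
  (C) J·mol⁻¹·K⁻¹ = N·m·mol⁻¹·K⁻¹ = kg·m²·s⁻²·K⁻¹·mol⁻¹
  (D) [kg] · [m²·s⁻²·K⁻¹] = kg·m²·s⁻²·K⁻¹  ← same
Only (D) matches kg·m²·s⁻²·K⁻¹.

(D)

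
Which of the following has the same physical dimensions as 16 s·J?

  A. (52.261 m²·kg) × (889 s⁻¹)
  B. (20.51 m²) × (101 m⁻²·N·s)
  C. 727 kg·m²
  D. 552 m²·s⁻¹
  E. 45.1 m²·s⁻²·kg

Reference: J·s = N·m·s = kg·m²·s⁻¹.
Each option:
  A. [kg·m²] · [s⁻¹] = kg·m²·s⁻¹  ← same
  B. [m²] · [kg·m⁻¹·s⁻¹] = kg·m·s⁻¹
  C. kg·m²
  D. m²·s⁻¹
  E. kg·m²·s⁻²
Only A. matches kg·m²·s⁻¹.

A.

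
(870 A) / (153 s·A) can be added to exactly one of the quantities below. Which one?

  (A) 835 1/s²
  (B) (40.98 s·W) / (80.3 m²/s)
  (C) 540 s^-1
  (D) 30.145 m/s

Reference: [A] / [s·A] = s⁻¹.
Each option:
  (A) s⁻²
  (B) [kg·m²·s⁻²] / [m²·s⁻¹] = kg·s⁻¹
  (C) s⁻¹  ← same
  (D) m·s⁻¹
Only (C) matches s⁻¹.

(C)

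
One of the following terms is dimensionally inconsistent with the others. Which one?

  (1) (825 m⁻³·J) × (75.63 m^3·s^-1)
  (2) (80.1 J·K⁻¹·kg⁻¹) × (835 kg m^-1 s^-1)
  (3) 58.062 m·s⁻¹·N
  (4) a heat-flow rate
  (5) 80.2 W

(2)

In SI base units:
  (1) [kg·m⁻¹·s⁻²] · [m³·s⁻¹] = kg·m²·s⁻³
  (2) [m²·s⁻²·K⁻¹] · [kg·m⁻¹·s⁻¹] = kg·m·s⁻³·K⁻¹
  (3) N·m·s⁻¹ = kg·m·s⁻²·m·s⁻¹ = kg·m²·s⁻³
  (4) [heat-flow rate] = kg·m²·s⁻³
  (5) W = J·s⁻¹ = kg·m²·s⁻³
All reduce to kg·m²·s⁻³ except (2), which is kg·m·s⁻³·K⁻¹.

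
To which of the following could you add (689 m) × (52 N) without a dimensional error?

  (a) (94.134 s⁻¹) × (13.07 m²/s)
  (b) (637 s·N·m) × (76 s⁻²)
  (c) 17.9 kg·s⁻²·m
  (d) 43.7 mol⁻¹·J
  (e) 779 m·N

(e)

Reference: [m] · [kg·m·s⁻²] = kg·m²·s⁻².
Each option:
  (a) [s⁻¹] · [m²·s⁻¹] = m²·s⁻²
  (b) [kg·m²·s⁻¹] · [s⁻²] = kg·m²·s⁻³
  (c) kg·m·s⁻²
  (d) J·mol⁻¹ = N·m·mol⁻¹ = kg·m²·s⁻²·mol⁻¹
  (e) N·m = kg·m·s⁻²·m = kg·m²·s⁻²  ← same
Only (e) matches kg·m²·s⁻².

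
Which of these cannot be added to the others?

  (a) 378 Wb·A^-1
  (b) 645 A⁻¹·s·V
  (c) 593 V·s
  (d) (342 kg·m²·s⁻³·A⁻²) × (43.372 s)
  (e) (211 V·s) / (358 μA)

Dimensions:
  (a) Wb·A⁻¹ = V·s·A⁻¹ = kg·m²·s⁻²·A⁻²
  (b) V·s·A⁻¹ = J·C⁻¹·s·A⁻¹ = kg·m²·s⁻²·A⁻²
  (c) V·s = J·C⁻¹·s = kg·m²·s⁻²·A⁻¹
  (d) [kg·m²·s⁻³·A⁻²] · [s] = kg·m²·s⁻²·A⁻²
  (e) [kg·m²·s⁻²·A⁻¹] / [A] = kg·m²·s⁻²·A⁻²
All reduce to kg·m²·s⁻²·A⁻² except (c), which is kg·m²·s⁻²·A⁻¹.

(c)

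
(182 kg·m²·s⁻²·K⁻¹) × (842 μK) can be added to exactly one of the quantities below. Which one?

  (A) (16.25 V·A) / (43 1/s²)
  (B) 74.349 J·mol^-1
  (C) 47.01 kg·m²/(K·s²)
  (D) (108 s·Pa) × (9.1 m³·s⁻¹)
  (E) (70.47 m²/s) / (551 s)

(D)

Reference: [kg·m²·s⁻²·K⁻¹] · [K] = kg·m²·s⁻².
Each option:
  (A) [kg·m²·s⁻³] / [s⁻²] = kg·m²·s⁻¹
  (B) J·mol⁻¹ = N·m·mol⁻¹ = kg·m²·s⁻²·mol⁻¹
  (C) kg·m²·s⁻²·K⁻¹
  (D) [kg·m⁻¹·s⁻¹] · [m³·s⁻¹] = kg·m²·s⁻²  ← same
  (E) [m²·s⁻¹] / [s] = m²·s⁻²
Only (D) matches kg·m²·s⁻².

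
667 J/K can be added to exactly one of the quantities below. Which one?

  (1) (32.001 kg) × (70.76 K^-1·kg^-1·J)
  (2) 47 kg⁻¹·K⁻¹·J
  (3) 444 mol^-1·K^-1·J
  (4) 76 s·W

(1)

Reference: J·K⁻¹ = N·m·K⁻¹ = kg·m²·s⁻²·K⁻¹.
Each option:
  (1) [kg] · [m²·s⁻²·K⁻¹] = kg·m²·s⁻²·K⁻¹  ← same
  (2) J·kg⁻¹·K⁻¹ = N·m·kg⁻¹·K⁻¹ = m²·s⁻²·K⁻¹
  (3) J·mol⁻¹·K⁻¹ = N·m·mol⁻¹·K⁻¹ = kg·m²·s⁻²·K⁻¹·mol⁻¹
  (4) W·s = J·s⁻¹·s = kg·m²·s⁻²
Only (1) matches kg·m²·s⁻²·K⁻¹.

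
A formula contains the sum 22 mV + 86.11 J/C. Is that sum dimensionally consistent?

Dimensions:
  22 mV:  V = J·C⁻¹ = kg·m²·s⁻³·A⁻¹
  86.11 J/C:  J·C⁻¹ = N·m·(s·A)⁻¹ = kg·m²·s⁻³·A⁻¹
Both are kg·m²·s⁻³·A⁻¹, so they have the same dimensions and can be added.

Yes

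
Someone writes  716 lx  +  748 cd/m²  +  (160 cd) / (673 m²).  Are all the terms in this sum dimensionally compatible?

Yes

Reduce each to base SI dimensions:
  716 lx:  lx = lm·m⁻² = m⁻²·cd
  748 cd/m²:  cd·m⁻² = m⁻²·cd
  (160 cd) / (673 m²):  [cd] / [m²] = m⁻²·cd
Every term reduces to m⁻²·cd.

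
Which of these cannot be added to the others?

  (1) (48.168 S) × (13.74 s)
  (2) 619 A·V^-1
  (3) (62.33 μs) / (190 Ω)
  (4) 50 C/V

Reduce each to base SI dimensions:
  (1) [kg⁻¹·m⁻²·s³·A²] · [s] = kg⁻¹·m⁻²·s⁴·A²
  (2) A·V⁻¹ = A·(J·C⁻¹)⁻¹ = kg⁻¹·m⁻²·s³·A²
  (3) [s] / [kg·m²·s⁻³·A⁻²] = kg⁻¹·m⁻²·s⁴·A²
  (4) C·V⁻¹ = s·A·(J·C⁻¹)⁻¹ = kg⁻¹·m⁻²·s⁴·A²
All reduce to kg⁻¹·m⁻²·s⁴·A² except (2), which is kg⁻¹·m⁻²·s³·A².

(2)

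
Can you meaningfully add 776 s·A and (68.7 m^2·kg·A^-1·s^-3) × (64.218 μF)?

Yes

Expand each in SI base units:
  776 s·A:  A·s = s·A
  (68.7 m^2·kg·A^-1·s^-3) × (64.218 μF):  [kg·m²·s⁻³·A⁻¹] · [kg⁻¹·m⁻²·s⁴·A²] = s·A
Both are s·A, so they have the same dimensions and can be added.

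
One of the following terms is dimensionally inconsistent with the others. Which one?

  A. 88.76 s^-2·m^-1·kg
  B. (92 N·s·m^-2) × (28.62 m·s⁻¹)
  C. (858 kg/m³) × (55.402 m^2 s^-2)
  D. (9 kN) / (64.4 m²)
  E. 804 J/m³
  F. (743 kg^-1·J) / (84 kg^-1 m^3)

B.

Dimensions:
  A. kg·m⁻¹·s⁻²
  B. [kg·m⁻¹·s⁻¹] · [m·s⁻¹] = kg·s⁻²
  C. [kg·m⁻³] · [m²·s⁻²] = kg·m⁻¹·s⁻²
  D. [kg·m·s⁻²] / [m²] = kg·m⁻¹·s⁻²
  E. J·m⁻³ = N·m·m⁻³ = kg·m⁻¹·s⁻²
  F. [m²·s⁻²] / [kg⁻¹·m³] = kg·m⁻¹·s⁻²
All reduce to kg·m⁻¹·s⁻² except B., which is kg·s⁻².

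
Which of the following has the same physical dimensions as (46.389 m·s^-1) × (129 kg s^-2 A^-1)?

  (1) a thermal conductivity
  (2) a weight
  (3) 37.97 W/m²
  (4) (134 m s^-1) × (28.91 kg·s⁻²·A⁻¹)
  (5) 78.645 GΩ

Reference: [m·s⁻¹] · [kg·s⁻²·A⁻¹] = kg·m·s⁻³·A⁻¹.
Each option:
  (1) [thermal conductivity] = kg·m·s⁻³·K⁻¹
  (2) [weight] = kg·m·s⁻²
  (3) W·m⁻² = J·s⁻¹·m⁻² = kg·s⁻³
  (4) [m·s⁻¹] · [kg·s⁻²·A⁻¹] = kg·m·s⁻³·A⁻¹  ← same
  (5) Ω = V·A⁻¹ = kg·m²·s⁻³·A⁻²
Only (4) matches kg·m·s⁻³·A⁻¹.

(4)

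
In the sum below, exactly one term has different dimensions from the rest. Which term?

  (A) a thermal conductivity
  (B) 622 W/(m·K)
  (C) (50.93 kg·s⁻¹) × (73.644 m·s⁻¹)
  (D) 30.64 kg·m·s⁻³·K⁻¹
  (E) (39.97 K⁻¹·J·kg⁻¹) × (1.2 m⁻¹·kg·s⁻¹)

Expand each in SI base units:
  (A) [thermal conductivity] = kg·m·s⁻³·K⁻¹
  (B) W·m⁻¹·K⁻¹ = J·s⁻¹·m⁻¹·K⁻¹ = kg·m·s⁻³·K⁻¹
  (C) [kg·s⁻¹] · [m·s⁻¹] = kg·m·s⁻²
  (D) kg·m·s⁻³·K⁻¹
  (E) [m²·s⁻²·K⁻¹] · [kg·m⁻¹·s⁻¹] = kg·m·s⁻³·K⁻¹
All reduce to kg·m·s⁻³·K⁻¹ except (C), which is kg·m·s⁻².

(C)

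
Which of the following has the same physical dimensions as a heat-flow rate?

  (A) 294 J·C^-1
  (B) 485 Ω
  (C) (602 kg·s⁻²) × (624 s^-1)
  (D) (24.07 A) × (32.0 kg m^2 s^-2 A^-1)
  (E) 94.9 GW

Reference: [heat-flow rate] = kg·m²·s⁻³.
Each option:
  (A) J·C⁻¹ = N·m·(s·A)⁻¹ = kg·m²·s⁻³·A⁻¹
  (B) Ω = V·A⁻¹ = kg·m²·s⁻³·A⁻²
  (C) [kg·s⁻²] · [s⁻¹] = kg·s⁻³
  (D) [A] · [kg·m²·s⁻²·A⁻¹] = kg·m²·s⁻²
  (E) W = J·s⁻¹ = kg·m²·s⁻³  ← same
Only (E) matches kg·m²·s⁻³.

(E)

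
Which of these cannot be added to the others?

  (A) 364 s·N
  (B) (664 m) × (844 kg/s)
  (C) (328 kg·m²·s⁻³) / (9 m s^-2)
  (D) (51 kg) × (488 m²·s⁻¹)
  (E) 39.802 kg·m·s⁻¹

(D)

In SI base units:
  (A) N·s = kg·m·s⁻²·s = kg·m·s⁻¹
  (B) [m] · [kg·s⁻¹] = kg·m·s⁻¹
  (C) [kg·m²·s⁻³] / [m·s⁻²] = kg·m·s⁻¹
  (D) [kg] · [m²·s⁻¹] = kg·m²·s⁻¹
  (E) kg·m·s⁻¹
All reduce to kg·m·s⁻¹ except (D), which is kg·m²·s⁻¹.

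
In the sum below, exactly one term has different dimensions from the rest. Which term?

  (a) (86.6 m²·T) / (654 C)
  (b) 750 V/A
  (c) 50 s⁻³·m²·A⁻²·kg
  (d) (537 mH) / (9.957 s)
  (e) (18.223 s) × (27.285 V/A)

(e)

Expand each in SI base units:
  (a) [kg·m²·s⁻²·A⁻¹] / [s·A] = kg·m²·s⁻³·A⁻²
  (b) V·A⁻¹ = J·C⁻¹·A⁻¹ = kg·m²·s⁻³·A⁻²
  (c) kg·m²·s⁻³·A⁻²
  (d) [kg·m²·s⁻²·A⁻²] / [s] = kg·m²·s⁻³·A⁻²
  (e) [s] · [kg·m²·s⁻³·A⁻²] = kg·m²·s⁻²·A⁻²
All reduce to kg·m²·s⁻³·A⁻² except (e), which is kg·m²·s⁻²·A⁻².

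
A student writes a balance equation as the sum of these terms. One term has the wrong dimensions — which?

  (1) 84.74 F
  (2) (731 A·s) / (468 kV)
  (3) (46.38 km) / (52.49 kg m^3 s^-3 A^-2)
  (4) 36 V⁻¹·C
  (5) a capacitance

Dimensions:
  (1) F = C·V⁻¹ = kg⁻¹·m⁻²·s⁴·A²
  (2) [s·A] / [kg·m²·s⁻³·A⁻¹] = kg⁻¹·m⁻²·s⁴·A²
  (3) [m] / [kg·m³·s⁻³·A⁻²] = kg⁻¹·m⁻²·s³·A²
  (4) C·V⁻¹ = s·A·(J·C⁻¹)⁻¹ = kg⁻¹·m⁻²·s⁴·A²
  (5) [capacitance] = kg⁻¹·m⁻²·s⁴·A²
All reduce to kg⁻¹·m⁻²·s⁴·A² except (3), which is kg⁻¹·m⁻²·s³·A².

(3)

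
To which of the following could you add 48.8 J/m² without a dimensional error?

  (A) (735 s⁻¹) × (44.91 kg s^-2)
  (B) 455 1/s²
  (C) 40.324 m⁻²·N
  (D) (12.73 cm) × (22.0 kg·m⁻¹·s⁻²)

Reference: J·m⁻² = N·m·m⁻² = kg·s⁻².
Each option:
  (A) [s⁻¹] · [kg·s⁻²] = kg·s⁻³
  (B) s⁻²
  (C) N·m⁻² = kg·m·s⁻²·m⁻² = kg·m⁻¹·s⁻²
  (D) [m] · [kg·m⁻¹·s⁻²] = kg·s⁻²  ← same
Only (D) matches kg·s⁻².

(D)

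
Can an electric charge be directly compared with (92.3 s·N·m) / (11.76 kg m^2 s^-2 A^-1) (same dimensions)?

Work out the base dimensions of each:
  an electric charge:  [electric charge] = s·A
  (92.3 s·N·m) / (11.76 kg m^2 s^-2 A^-1):  [kg·m²·s⁻¹] / [kg·m²·s⁻²·A⁻¹] = s·A
Both are s·A, so they have the same dimensions and can be added.

Yes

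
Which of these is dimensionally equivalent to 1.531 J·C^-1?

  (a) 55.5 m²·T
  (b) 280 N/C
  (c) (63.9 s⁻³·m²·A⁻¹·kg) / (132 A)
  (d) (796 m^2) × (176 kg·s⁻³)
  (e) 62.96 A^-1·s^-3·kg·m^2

Reference: J·C⁻¹ = N·m·(s·A)⁻¹ = kg·m²·s⁻³·A⁻¹.
Each option:
  (a) T·m² = Wb·m⁻²·m² = kg·m²·s⁻²·A⁻¹
  (b) N·C⁻¹ = kg·m·s⁻²·(s·A)⁻¹ = kg·m·s⁻³·A⁻¹
  (c) [kg·m²·s⁻³·A⁻¹] / [A] = kg·m²·s⁻³·A⁻²
  (d) [m²] · [kg·s⁻³] = kg·m²·s⁻³
  (e) kg·m²·s⁻³·A⁻¹  ← same
Only (e) matches kg·m²·s⁻³·A⁻¹.

(e)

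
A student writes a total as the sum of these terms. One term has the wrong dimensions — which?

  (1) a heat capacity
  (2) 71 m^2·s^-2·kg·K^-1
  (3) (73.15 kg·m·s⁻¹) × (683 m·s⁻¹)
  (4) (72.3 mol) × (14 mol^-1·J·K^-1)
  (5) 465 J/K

(3)

Expand each in SI base units:
  (1) [heat capacity] = kg·m²·s⁻²·K⁻¹
  (2) kg·m²·s⁻²·K⁻¹
  (3) [kg·m·s⁻¹] · [m·s⁻¹] = kg·m²·s⁻²
  (4) [mol] · [kg·m²·s⁻²·K⁻¹·mol⁻¹] = kg·m²·s⁻²·K⁻¹
  (5) J·K⁻¹ = N·m·K⁻¹ = kg·m²·s⁻²·K⁻¹
All reduce to kg·m²·s⁻²·K⁻¹ except (3), which is kg·m²·s⁻².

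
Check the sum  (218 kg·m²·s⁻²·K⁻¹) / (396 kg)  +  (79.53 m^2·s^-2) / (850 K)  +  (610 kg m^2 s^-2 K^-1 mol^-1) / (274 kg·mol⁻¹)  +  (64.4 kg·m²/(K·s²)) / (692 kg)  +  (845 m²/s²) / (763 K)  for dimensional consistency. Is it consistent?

Dimensions:
  (218 kg·m²·s⁻²·K⁻¹) / (396 kg):  [kg·m²·s⁻²·K⁻¹] / [kg] = m²·s⁻²·K⁻¹
  (79.53 m^2·s^-2) / (850 K):  [m²·s⁻²] / [K] = m²·s⁻²·K⁻¹
  (610 kg m^2 s^-2 K^-1 mol^-1) / (274 kg·mol⁻¹):  [kg·m²·s⁻²·K⁻¹·mol⁻¹] / [kg·mol⁻¹] = m²·s⁻²·K⁻¹
  (64.4 kg·m²/(K·s²)) / (692 kg):  [kg·m²·s⁻²·K⁻¹] / [kg] = m²·s⁻²·K⁻¹
  (845 m²/s²) / (763 K):  [m²·s⁻²] / [K] = m²·s⁻²·K⁻¹
Every term reduces to m²·s⁻²·K⁻¹.

Yes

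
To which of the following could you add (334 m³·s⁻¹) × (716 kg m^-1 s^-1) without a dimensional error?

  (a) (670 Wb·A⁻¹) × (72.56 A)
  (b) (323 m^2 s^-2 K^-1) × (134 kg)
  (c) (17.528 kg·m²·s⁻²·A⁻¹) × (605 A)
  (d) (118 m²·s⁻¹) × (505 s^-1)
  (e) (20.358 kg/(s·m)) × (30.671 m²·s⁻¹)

Reference: [m³·s⁻¹] · [kg·m⁻¹·s⁻¹] = kg·m²·s⁻².
Each option:
  (a) [kg·m²·s⁻²·A⁻²] · [A] = kg·m²·s⁻²·A⁻¹
  (b) [m²·s⁻²·K⁻¹] · [kg] = kg·m²·s⁻²·K⁻¹
  (c) [kg·m²·s⁻²·A⁻¹] · [A] = kg·m²·s⁻²  ← same
  (d) [m²·s⁻¹] · [s⁻¹] = m²·s⁻²
  (e) [kg·m⁻¹·s⁻¹] · [m²·s⁻¹] = kg·m·s⁻²
Only (c) matches kg·m²·s⁻².

(c)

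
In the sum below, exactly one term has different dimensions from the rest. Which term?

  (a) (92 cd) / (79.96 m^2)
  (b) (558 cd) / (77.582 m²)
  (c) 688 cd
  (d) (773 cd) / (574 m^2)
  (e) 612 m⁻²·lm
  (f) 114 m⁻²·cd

Dimensions:
  (a) [cd] / [m²] = m⁻²·cd
  (b) [cd] / [m²] = m⁻²·cd
  (c) cd
  (d) [cd] / [m²] = m⁻²·cd
  (e) lm·m⁻² = cd·m⁻² = m⁻²·cd
  (f) cd·m⁻² = m⁻²·cd
All reduce to m⁻²·cd except (c), which is cd.

(c)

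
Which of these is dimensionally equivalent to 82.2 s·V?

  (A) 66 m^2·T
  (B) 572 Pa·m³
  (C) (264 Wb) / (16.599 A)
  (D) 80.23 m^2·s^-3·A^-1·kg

(A)

Reference: V·s = J·C⁻¹·s = kg·m²·s⁻²·A⁻¹.
Each option:
  (A) T·m² = Wb·m⁻²·m² = kg·m²·s⁻²·A⁻¹  ← same
  (B) Pa·m³ = N·m⁻²·m³ = kg·m²·s⁻²
  (C) [kg·m²·s⁻²·A⁻¹] / [A] = kg·m²·s⁻²·A⁻²
  (D) kg·m²·s⁻³·A⁻¹
Only (A) matches kg·m²·s⁻²·A⁻¹.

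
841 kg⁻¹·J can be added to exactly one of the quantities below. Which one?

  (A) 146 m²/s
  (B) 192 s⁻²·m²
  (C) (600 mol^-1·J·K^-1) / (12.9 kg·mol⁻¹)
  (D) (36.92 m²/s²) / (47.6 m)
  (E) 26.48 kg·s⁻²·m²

Reference: J·kg⁻¹ = N·m·kg⁻¹ = m²·s⁻².
Each option:
  (A) m²·s⁻¹
  (B) m²·s⁻²  ← same
  (C) [kg·m²·s⁻²·K⁻¹·mol⁻¹] / [kg·mol⁻¹] = m²·s⁻²·K⁻¹
  (D) [m²·s⁻²] / [m] = m·s⁻²
  (E) kg·m²·s⁻²
Only (B) matches m²·s⁻².

(B)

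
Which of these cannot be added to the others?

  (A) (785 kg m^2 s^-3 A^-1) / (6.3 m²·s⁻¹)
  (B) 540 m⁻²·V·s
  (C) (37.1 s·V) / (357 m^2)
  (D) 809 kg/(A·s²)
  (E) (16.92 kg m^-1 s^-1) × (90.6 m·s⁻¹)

(E)

Work out the base dimensions of each:
  (A) [kg·m²·s⁻³·A⁻¹] / [m²·s⁻¹] = kg·s⁻²·A⁻¹
  (B) V·s·m⁻² = J·C⁻¹·s·m⁻² = kg·s⁻²·A⁻¹
  (C) [kg·m²·s⁻²·A⁻¹] / [m²] = kg·s⁻²·A⁻¹
  (D) kg·s⁻²·A⁻¹
  (E) [kg·m⁻¹·s⁻¹] · [m·s⁻¹] = kg·s⁻²
All reduce to kg·s⁻²·A⁻¹ except (E), which is kg·s⁻².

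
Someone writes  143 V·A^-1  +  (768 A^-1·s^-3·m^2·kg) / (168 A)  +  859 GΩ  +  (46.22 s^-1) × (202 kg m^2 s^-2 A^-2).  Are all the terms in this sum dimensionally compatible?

Yes

Reduce each to base SI dimensions:
  143 V·A^-1:  V·A⁻¹ = J·C⁻¹·A⁻¹ = kg·m²·s⁻³·A⁻²
  (768 A^-1·s^-3·m^2·kg) / (168 A):  [kg·m²·s⁻³·A⁻¹] / [A] = kg·m²·s⁻³·A⁻²
  859 GΩ:  Ω = V·A⁻¹ = kg·m²·s⁻³·A⁻²
  (46.22 s^-1) × (202 kg m^2 s^-2 A^-2):  [s⁻¹] · [kg·m²·s⁻²·A⁻²] = kg·m²·s⁻³·A⁻²
Every term reduces to kg·m²·s⁻³·A⁻².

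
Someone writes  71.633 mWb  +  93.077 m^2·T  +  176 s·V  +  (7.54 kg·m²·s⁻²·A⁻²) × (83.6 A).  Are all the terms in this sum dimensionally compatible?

Yes

Expand each in SI base units:
  71.633 mWb:  Wb = V·s = kg·m²·s⁻²·A⁻¹
  93.077 m^2·T:  T·m² = Wb·m⁻²·m² = kg·m²·s⁻²·A⁻¹
  176 s·V:  V·s = J·C⁻¹·s = kg·m²·s⁻²·A⁻¹
  (7.54 kg·m²·s⁻²·A⁻²) × (83.6 A):  [kg·m²·s⁻²·A⁻²] · [A] = kg·m²·s⁻²·A⁻¹
Every term reduces to kg·m²·s⁻²·A⁻¹.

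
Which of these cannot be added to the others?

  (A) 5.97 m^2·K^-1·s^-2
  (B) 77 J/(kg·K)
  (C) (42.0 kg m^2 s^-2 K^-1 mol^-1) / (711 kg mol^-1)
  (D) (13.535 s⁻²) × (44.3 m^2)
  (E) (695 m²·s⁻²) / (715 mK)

(D)

Work out the base dimensions of each:
  (A) m²·s⁻²·K⁻¹
  (B) J·kg⁻¹·K⁻¹ = N·m·kg⁻¹·K⁻¹ = m²·s⁻²·K⁻¹
  (C) [kg·m²·s⁻²·K⁻¹·mol⁻¹] / [kg·mol⁻¹] = m²·s⁻²·K⁻¹
  (D) [s⁻²] · [m²] = m²·s⁻²
  (E) [m²·s⁻²] / [K] = m²·s⁻²·K⁻¹
All reduce to m²·s⁻²·K⁻¹ except (D), which is m²·s⁻².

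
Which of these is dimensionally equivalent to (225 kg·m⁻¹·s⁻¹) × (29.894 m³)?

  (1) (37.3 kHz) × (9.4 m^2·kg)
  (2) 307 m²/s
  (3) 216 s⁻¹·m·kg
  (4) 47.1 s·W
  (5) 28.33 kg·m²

(1)

Reference: [kg·m⁻¹·s⁻¹] · [m³] = kg·m²·s⁻¹.
Each option:
  (1) [s⁻¹] · [kg·m²] = kg·m²·s⁻¹  ← same
  (2) m²·s⁻¹
  (3) kg·m·s⁻¹
  (4) W·s = J·s⁻¹·s = kg·m²·s⁻²
  (5) kg·m²
Only (1) matches kg·m²·s⁻¹.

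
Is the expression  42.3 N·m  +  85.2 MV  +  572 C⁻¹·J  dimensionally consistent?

No

Expand each in SI base units:
  42.3 N·m:  N·m = kg·m·s⁻²·m = kg·m²·s⁻²
  85.2 MV:  V = J·C⁻¹ = kg·m²·s⁻³·A⁻¹
  572 C⁻¹·J:  J·C⁻¹ = N·m·(s·A)⁻¹ = kg·m²·s⁻³·A⁻¹
The terms do not share a single dimension (kg·m²·s⁻² vs kg·m²·s⁻³·A⁻¹).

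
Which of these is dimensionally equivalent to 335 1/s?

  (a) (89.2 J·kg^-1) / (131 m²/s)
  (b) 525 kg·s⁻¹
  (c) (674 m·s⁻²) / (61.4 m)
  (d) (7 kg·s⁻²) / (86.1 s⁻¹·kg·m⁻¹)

(a)

Reference: s⁻¹.
Each option:
  (a) [m²·s⁻²] / [m²·s⁻¹] = s⁻¹  ← same
  (b) kg·s⁻¹
  (c) [m·s⁻²] / [m] = s⁻²
  (d) [kg·s⁻²] / [kg·m⁻¹·s⁻¹] = m·s⁻¹
Only (a) matches s⁻¹.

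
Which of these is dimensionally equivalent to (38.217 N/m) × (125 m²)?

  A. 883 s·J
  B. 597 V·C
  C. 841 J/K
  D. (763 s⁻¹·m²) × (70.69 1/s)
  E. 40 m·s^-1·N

B.

Reference: [kg·s⁻²] · [m²] = kg·m²·s⁻².
Each option:
  A. J·s = N·m·s = kg·m²·s⁻¹
  B. C·V = s·A·J·C⁻¹ = kg·m²·s⁻²  ← same
  C. J·K⁻¹ = N·m·K⁻¹ = kg·m²·s⁻²·K⁻¹
  D. [m²·s⁻¹] · [s⁻¹] = m²·s⁻²
  E. N·m·s⁻¹ = kg·m·s⁻²·m·s⁻¹ = kg·m²·s⁻³
Only B. matches kg·m²·s⁻².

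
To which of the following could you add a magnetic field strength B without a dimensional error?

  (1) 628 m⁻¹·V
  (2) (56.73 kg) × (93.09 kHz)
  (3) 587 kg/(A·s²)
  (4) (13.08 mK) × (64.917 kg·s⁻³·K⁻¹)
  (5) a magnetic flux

(3)

Reference: [magnetic field strength B] = kg·s⁻²·A⁻¹.
Each option:
  (1) V·m⁻¹ = J·C⁻¹·m⁻¹ = kg·m·s⁻³·A⁻¹
  (2) [kg] · [s⁻¹] = kg·s⁻¹
  (3) kg·s⁻²·A⁻¹  ← same
  (4) [K] · [kg·s⁻³·K⁻¹] = kg·s⁻³
  (5) [magnetic flux] = kg·m²·s⁻²·A⁻¹
Only (3) matches kg·s⁻²·A⁻¹.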